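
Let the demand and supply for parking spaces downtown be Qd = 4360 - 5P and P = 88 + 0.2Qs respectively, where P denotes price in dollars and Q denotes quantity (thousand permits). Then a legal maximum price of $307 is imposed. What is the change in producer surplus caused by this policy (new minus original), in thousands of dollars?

-264257.5

Rearranging supply gives Qs = 5P - 440. Setting quantity demanded equal to quantity supplied, 4360 - 5P = 5P - 440, gives P* = 480 and Q* = 1960.
Because the ceiling (307) lies below the market-clearing price, it is binding.
At P = 307: Qd = 4360 - 5·307 = 2825 and Qs = 5·307 - 440 = 1095.
Producer surplus without the control is ½ · (480 - 88) · 1960 = 384160.
With the ceiling, producers sell 1095 units at 307, so PS = ½ · (307 - 88) · 1095 = 119902.5.
Change in producer surplus = 119902.5 - 384160 = -264257.5.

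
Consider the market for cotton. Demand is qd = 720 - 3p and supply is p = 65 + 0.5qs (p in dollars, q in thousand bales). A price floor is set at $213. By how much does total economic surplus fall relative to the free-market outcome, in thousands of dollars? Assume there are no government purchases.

Rearranging supply gives qs = 2p - 130. Setting quantity demanded equal to quantity supplied, 720 - 3p = 2p - 130, gives p* = 170 and q* = 210.
Since 213 > 170, the floor is binding.
At p = 213: qd = 720 - 3·213 = 81 and qs = 2·213 - 130 = 296.
Quantity traded falls to 81. At q = 81 the demand price is (720 - 81)/3 = 213 and the supply price is (130 + 81)/2 = 105.5.
Deadweight loss = ½ · (213 - 105.5) · (210 - 81) = ½ · 107.5 · 129 = 6933.75.

6933.75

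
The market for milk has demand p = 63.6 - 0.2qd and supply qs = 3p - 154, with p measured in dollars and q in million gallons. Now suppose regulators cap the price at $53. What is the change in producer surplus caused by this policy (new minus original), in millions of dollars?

-84

Rearranging demand gives qd = 318 - 5p. Without the control the market clears where 318 - 5p = 3p - 154, i.e. p* = 59 and q* = 23.
The ceiling of 53 is below the equilibrium price 59, so it binds.
At p = 53: qd = 318 - 5·53 = 53 and qs = 3·53 - 154 = 5.
Producer surplus without the control is ½ · (59 - 154/3) · 23 = 529/6.
With the ceiling, producers sell 5 units at 53, so PS = ½ · (53 - 154/3) · 5 = 25/6.
Change in producer surplus = 25/6 - 529/6 = -84.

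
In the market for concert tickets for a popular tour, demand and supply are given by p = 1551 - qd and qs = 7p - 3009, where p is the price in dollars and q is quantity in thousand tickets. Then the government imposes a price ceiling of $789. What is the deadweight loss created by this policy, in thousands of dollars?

Rearranging demand gives qd = 1551 - p. Equilibrium: 1551 - p = 7p - 3009, so 4560 = 8p and p* = 570, q* = 981.
The ceiling of 789 is above the equilibrium price 570, so it is not binding; the market clears at p* = 570, q* = 981.
Since the control does not bind, no trades are prevented and deadweight loss is zero.

0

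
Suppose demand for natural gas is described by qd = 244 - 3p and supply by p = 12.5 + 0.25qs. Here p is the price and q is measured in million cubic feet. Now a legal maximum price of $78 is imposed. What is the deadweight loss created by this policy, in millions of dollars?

0

Rearranging supply gives qs = 4p - 50. Setting quantity demanded equal to quantity supplied, 244 - 3p = 4p - 50, gives p* = 42 and q* = 118.
Since 78 is above p* = 42, the ceiling does not bind and the free-market outcome prevails.
Since the control does not bind, no trades are prevented and deadweight loss is zero.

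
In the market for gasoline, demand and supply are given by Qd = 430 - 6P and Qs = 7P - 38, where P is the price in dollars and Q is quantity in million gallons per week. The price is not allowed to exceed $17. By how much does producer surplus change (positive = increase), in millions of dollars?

-2802.5

In a free market, 430 - 6P = 7P - 38 gives the equilibrium P* = 36, Q* = 214.
Since 17 < 36, the ceiling is binding.
At P = 17: Qd = 430 - 6·17 = 328 and Qs = 7·17 - 38 = 81.
Producer surplus without the control is ½ · (36 - 38/7) · 214 = 22898/7.
With the ceiling, producers sell 81 units at 17, so PS = ½ · (17 - 38/7) · 81 = 6561/14.
Change in producer surplus = 6561/14 - 22898/7 = -2802.5.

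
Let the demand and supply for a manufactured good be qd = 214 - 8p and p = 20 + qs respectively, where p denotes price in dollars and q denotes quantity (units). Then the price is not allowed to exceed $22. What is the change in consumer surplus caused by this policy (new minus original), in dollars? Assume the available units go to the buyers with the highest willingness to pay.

Rearranging supply gives qs = p - 20. Equilibrium: 214 - 8p = p - 20, so 234 = 9p and p* = 26, q* = 6.
Because the ceiling (22) lies below the market-clearing price, it is binding.
At p = 22: qd = 214 - 8·22 = 38 and qs = 22 - 20 = 2.
Consumer surplus without the control is ½ · (26.75 - 26) · 6 = 2.25.
With the ceiling, 2 units are sold at 22 (assume they go to the highest-value buyers). The demand price at q = 2 is 26.5, so CS = ½ · [(26.75 - 22) + (26.5 - 22)] · 2 = 9.25.
Change in consumer surplus = 9.25 - 2.25 = 7.

7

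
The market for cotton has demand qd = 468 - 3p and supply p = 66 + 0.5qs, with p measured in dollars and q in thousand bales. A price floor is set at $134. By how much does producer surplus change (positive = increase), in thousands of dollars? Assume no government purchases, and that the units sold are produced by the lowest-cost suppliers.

483

Rearranging supply gives qs = 2p - 132. Without the control the market clears where 468 - 3p = 2p - 132, i.e. p* = 120 and q* = 108.
The floor of 134 is above the equilibrium price 120, so it binds.
At p = 134: qd = 468 - 3·134 = 66 and qs = 2·134 - 132 = 136.
Producer surplus without the control is ½ · (120 - 66) · 108 = 2916.
With the floor, 66 units are sold at 134. The supply price at q = 66 is 99, so PS = ½ · [(134 - 66) + (134 - 99)] · 66 = 3399.
Change in producer surplus = 3399 - 2916 = 483.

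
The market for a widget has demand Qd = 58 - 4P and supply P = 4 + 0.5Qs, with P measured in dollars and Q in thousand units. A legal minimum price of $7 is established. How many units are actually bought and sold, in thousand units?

14

Rearranging supply gives Qs = 2P - 8. Equilibrium: 58 - 4P = 2P - 8, so 66 = 6P and P* = 11, Q* = 14.
Since 7 is below P* = 11, the floor does not bind and the free-market outcome prevails.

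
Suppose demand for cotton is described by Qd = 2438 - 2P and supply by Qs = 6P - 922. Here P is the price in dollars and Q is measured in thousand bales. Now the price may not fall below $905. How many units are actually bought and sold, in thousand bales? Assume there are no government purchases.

628

Equilibrium: 2438 - 2P = 6P - 922, so 3360 = 8P and P* = 420, Q* = 1598.
Because the floor (905) lies above the market-clearing price, it is binding.
At P = 905: Qd = 2438 - 2·905 = 628 and Qs = 6·905 - 922 = 4508.
The quantity actually transacted is the short side, demand: 628.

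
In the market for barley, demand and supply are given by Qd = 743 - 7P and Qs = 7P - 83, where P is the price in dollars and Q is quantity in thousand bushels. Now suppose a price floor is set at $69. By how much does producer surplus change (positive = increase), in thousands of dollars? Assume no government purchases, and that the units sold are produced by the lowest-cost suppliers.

2250

Without the control the market clears where 743 - 7P = 7P - 83, i.e. P* = 59 and Q* = 330.
The floor of 69 is above the equilibrium price 59, so it binds.
At P = 69: Qd = 743 - 7·69 = 260 and Qs = 7·69 - 83 = 400.
Producer surplus without the control is ½ · (59 - 83/7) · 330 = 54450/7.
With the floor, 260 units are sold at 69. The supply price at Q = 260 is 49, so PS = ½ · [(69 - 83/7) + (69 - 49)] · 260 = 70200/7.
Change in producer surplus = 70200/7 - 54450/7 = 2250.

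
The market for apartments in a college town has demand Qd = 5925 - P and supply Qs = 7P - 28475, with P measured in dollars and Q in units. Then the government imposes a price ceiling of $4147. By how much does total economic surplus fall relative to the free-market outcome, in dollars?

655452

Setting quantity demanded equal to quantity supplied, 5925 - P = 7P - 28475, gives P* = 4300 and Q* = 1625.
Because the ceiling (4147) lies below the market-clearing price, it is binding.
At P = 4147: Qd = 5925 - 4147 = 1778 and Qs = 7·4147 - 28475 = 554.
Quantity traded falls to 554. At Q = 554 the demand price is 5925 - 554 = 5371 and the supply price is (28475 + 554)/7 = 4147.
Deadweight loss = ½ · (5371 - 4147) · (1625 - 554) = ½ · 1224 · 1071 = 655452.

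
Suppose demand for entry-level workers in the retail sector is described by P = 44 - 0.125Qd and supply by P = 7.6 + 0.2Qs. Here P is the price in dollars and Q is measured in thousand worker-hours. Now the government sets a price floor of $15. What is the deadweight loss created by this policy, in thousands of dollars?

Rearranging demand gives Qd = 352 - 8P; rearranging supply gives Qs = 5P - 38. Equilibrium: 352 - 8P = 5P - 38, so 390 = 13P and P* = 30, Q* = 112.
Since 15 is below P* = 30, the floor does not bind and the free-market outcome prevails.
Since the control does not bind, no trades are prevented and deadweight loss is zero.

0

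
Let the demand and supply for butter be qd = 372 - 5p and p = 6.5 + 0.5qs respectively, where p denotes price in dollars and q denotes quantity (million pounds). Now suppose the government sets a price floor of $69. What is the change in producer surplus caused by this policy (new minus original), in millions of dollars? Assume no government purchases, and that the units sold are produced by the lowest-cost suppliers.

-847

Rearranging supply gives qs = 2p - 13. Without the control the market clears where 372 - 5p = 2p - 13, i.e. p* = 55 and q* = 97.
Since 69 > 55, the floor is binding.
At p = 69: qd = 372 - 5·69 = 27 and qs = 2·69 - 13 = 125.
Producer surplus without the control is ½ · (55 - 6.5) · 97 = 2352.25.
With the floor, 27 units are sold at 69. The supply price at q = 27 is 20, so PS = ½ · [(69 - 6.5) + (69 - 20)] · 27 = 1505.25.
Change in producer surplus = 1505.25 - 2352.25 = -847.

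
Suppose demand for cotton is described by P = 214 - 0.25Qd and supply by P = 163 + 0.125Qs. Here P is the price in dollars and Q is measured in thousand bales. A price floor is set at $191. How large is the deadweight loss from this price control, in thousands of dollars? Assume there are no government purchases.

363

Rearranging demand gives Qd = 856 - 4P; rearranging supply gives Qs = 8P - 1304. Setting quantity demanded equal to quantity supplied, 856 - 4P = 8P - 1304, gives P* = 180 and Q* = 136.
Because the floor (191) lies above the market-clearing price, it is binding.
At P = 191: Qd = 856 - 4·191 = 92 and Qs = 8·191 - 1304 = 224.
Quantity traded falls to 92. At Q = 92 the demand price is (856 - 92)/4 = 191 and the supply price is (1304 + 92)/8 = 174.5.
Deadweight loss = ½ · (191 - 174.5) · (136 - 92) = ½ · 16.5 · 44 = 363.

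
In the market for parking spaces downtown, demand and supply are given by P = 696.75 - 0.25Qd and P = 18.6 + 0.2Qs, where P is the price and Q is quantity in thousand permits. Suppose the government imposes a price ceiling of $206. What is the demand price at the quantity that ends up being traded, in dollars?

462.5

Rearranging demand gives Qd = 2787 - 4P; rearranging supply gives Qs = 5P - 93. Without the control the market clears where 2787 - 4P = 5P - 93, i.e. P* = 320 and Q* = 1507.
The ceiling of 206 is below the equilibrium price 320, so it binds.
At P = 206: Qd = 2787 - 4·206 = 1963 and Qs = 5·206 - 93 = 937.
Only 937 units reach the market. On the demand curve, the marginal buyer's willingness to pay at Q = 937 is (2787 - 937)/4 = 462.5.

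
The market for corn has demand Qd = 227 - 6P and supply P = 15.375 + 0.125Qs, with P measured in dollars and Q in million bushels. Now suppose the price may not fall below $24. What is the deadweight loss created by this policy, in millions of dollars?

0

Rearranging supply gives Qs = 8P - 123. Equilibrium: 227 - 6P = 8P - 123, so 350 = 14P and P* = 25, Q* = 77.
The floor of 24 is below the equilibrium price 25, so it is not binding; the market clears at P* = 25, Q* = 77.
Since the control does not bind, no trades are prevented and deadweight loss is zero.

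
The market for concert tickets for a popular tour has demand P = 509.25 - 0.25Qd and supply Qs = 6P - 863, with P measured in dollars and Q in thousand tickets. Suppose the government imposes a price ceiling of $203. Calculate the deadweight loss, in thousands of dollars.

Rearranging demand gives Qd = 2037 - 4P. In a free market, 2037 - 4P = 6P - 863 gives the equilibrium P* = 290, Q* = 877.
Because the ceiling (203) lies below the market-clearing price, it is binding.
At P = 203: Qd = 2037 - 4·203 = 1225 and Qs = 6·203 - 863 = 355.
Quantity traded falls to 355. At Q = 355 the demand price is (2037 - 355)/4 = 420.5 and the supply price is (863 + 355)/6 = 203.
Deadweight loss = ½ · (420.5 - 203) · (877 - 355) = ½ · 217.5 · 522 = 56767.5.

56767.5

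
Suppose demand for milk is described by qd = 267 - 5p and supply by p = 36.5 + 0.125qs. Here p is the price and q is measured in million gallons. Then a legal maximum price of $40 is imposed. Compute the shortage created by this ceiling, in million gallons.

39

Rearranging supply gives qs = 8p - 292. Equilibrium: 267 - 5p = 8p - 292, so 559 = 13p and p* = 43, q* = 52.
The ceiling of 40 is below the equilibrium price 43, so it binds.
At p = 40: qd = 267 - 5·40 = 67 and qs = 8·40 - 292 = 28.
Shortage = qd - qs = 67 - 28 = 39.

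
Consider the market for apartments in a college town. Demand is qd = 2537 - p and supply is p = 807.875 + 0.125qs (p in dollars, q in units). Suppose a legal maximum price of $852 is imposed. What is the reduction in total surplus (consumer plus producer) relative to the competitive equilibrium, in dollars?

788544

Rearranging supply gives qs = 8p - 6463. Equilibrium: 2537 - p = 8p - 6463, so 9000 = 9p and p* = 1000, q* = 1537.
Because the ceiling (852) lies below the market-clearing price, it is binding.
At p = 852: qd = 2537 - 852 = 1685 and qs = 8·852 - 6463 = 353.
Quantity traded falls to 353. At q = 353 the demand price is 2537 - 353 = 2184 and the supply price is (6463 + 353)/8 = 852.
Deadweight loss = ½ · (2184 - 852) · (1537 - 353) = ½ · 1332 · 1184 = 788544.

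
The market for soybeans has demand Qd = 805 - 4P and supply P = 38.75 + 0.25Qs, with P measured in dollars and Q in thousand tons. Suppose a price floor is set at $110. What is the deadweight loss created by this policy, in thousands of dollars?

0

Rearranging supply gives Qs = 4P - 155. Equilibrium: 805 - 4P = 4P - 155, so 960 = 8P and P* = 120, Q* = 325.
Since 110 is below P* = 120, the floor does not bind and the free-market outcome prevails.
Since the control does not bind, no trades are prevented and deadweight loss is zero.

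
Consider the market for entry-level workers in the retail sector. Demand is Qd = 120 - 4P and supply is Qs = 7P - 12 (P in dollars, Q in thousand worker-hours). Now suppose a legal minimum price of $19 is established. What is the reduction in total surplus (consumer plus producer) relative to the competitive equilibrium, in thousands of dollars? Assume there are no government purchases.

Setting quantity demanded equal to quantity supplied, 120 - 4P = 7P - 12, gives P* = 12 and Q* = 72.
The floor of 19 is above the equilibrium price 12, so it binds.
At P = 19: Qd = 120 - 4·19 = 44 and Qs = 7·19 - 12 = 121.
Quantity traded falls to 44. At Q = 44 the demand price is (120 - 44)/4 = 19 and the supply price is (12 + 44)/7 = 8.
Deadweight loss = ½ · (19 - 8) · (72 - 44) = ½ · 11 · 28 = 154.

154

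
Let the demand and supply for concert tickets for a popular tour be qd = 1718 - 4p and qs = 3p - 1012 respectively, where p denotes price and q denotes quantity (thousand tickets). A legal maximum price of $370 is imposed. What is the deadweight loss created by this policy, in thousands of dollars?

1050

Without the control the market clears where 1718 - 4p = 3p - 1012, i.e. p* = 390 and q* = 158.
Because the ceiling (370) lies below the market-clearing price, it is binding.
At p = 370: qd = 1718 - 4·370 = 238 and qs = 3·370 - 1012 = 98.
Quantity traded falls to 98. At q = 98 the demand price is (1718 - 98)/4 = 405 and the supply price is (1012 + 98)/3 = 370.
Deadweight loss = ½ · (405 - 370) · (158 - 98) = ½ · 35 · 60 = 1050.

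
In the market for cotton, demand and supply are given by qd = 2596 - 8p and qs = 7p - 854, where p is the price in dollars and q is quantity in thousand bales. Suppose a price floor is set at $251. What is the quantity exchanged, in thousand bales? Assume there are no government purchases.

588

Setting quantity demanded equal to quantity supplied, 2596 - 8p = 7p - 854, gives p* = 230 and q* = 756.
Because the floor (251) lies above the market-clearing price, it is binding.
At p = 251: qd = 2596 - 8·251 = 588 and qs = 7·251 - 854 = 903.
The quantity actually transacted is the short side, demand: 588.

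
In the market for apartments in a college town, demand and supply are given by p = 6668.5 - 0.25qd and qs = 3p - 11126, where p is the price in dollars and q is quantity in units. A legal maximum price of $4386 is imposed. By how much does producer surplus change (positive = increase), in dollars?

Rearranging demand gives qd = 26674 - 4p. Without the control the market clears where 26674 - 4p = 3p - 11126, i.e. p* = 5400 and q* = 5074.
Since 4386 < 5400, the ceiling is binding.
At p = 4386: qd = 26674 - 4·4386 = 9130 and qs = 3·4386 - 11126 = 2032.
Producer surplus without the control is ½ · (5400 - 11126/3) · 5074 = 12872738/3.
With the ceiling, producers sell 2032 units at 4386, so PS = ½ · (4386 - 11126/3) · 2032 = 2064512/3.
Change in producer surplus = 2064512/3 - 12872738/3 = -3602742.

-3602742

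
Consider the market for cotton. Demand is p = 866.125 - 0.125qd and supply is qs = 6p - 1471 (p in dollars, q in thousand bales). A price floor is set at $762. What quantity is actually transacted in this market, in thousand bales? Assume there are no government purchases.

Rearranging demand gives qd = 6929 - 8p. Setting quantity demanded equal to quantity supplied, 6929 - 8p = 6p - 1471, gives p* = 600 and q* = 2129.
Since 762 > 600, the floor is binding.
At p = 762: qd = 6929 - 8·762 = 833 and qs = 6·762 - 1471 = 3101.
The quantity actually transacted is the short side, demand: 833.

833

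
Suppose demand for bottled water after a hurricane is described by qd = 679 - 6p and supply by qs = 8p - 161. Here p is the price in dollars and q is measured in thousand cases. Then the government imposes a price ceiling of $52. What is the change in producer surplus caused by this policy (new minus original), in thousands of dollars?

Equilibrium: 679 - 6p = 8p - 161, so 840 = 14p and p* = 60, q* = 319.
Since 52 < 60, the ceiling is binding.
At p = 52: qd = 679 - 6·52 = 367 and qs = 8·52 - 161 = 255.
Producer surplus without the control is ½ · (60 - 20.125) · 319 = 6360.0625.
With the ceiling, producers sell 255 units at 52, so PS = ½ · (52 - 20.125) · 255 = 4064.0625.
Change in producer surplus = 4064.0625 - 6360.0625 = -2296.

-2296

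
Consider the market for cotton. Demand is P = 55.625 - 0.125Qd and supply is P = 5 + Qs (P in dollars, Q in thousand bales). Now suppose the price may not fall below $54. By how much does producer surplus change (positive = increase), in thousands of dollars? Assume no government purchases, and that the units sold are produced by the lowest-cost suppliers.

Rearranging demand gives Qd = 445 - 8P; rearranging supply gives Qs = P - 5. In a free market, 445 - 8P = P - 5 gives the equilibrium P* = 50, Q* = 45.
The floor of 54 is above the equilibrium price 50, so it binds.
At P = 54: Qd = 445 - 8·54 = 13 and Qs = 54 - 5 = 49.
Producer surplus without the control is ½ · (50 - 5) · 45 = 1012.5.
With the floor, 13 units are sold at 54. The supply price at Q = 13 is 18, so PS = ½ · [(54 - 5) + (54 - 18)] · 13 = 552.5.
Change in producer surplus = 552.5 - 1012.5 = -460.

-460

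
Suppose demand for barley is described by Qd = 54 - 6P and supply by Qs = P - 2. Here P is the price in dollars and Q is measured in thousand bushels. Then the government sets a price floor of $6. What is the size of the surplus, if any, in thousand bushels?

Setting quantity demanded equal to quantity supplied, 54 - 6P = P - 2, gives P* = 8 and Q* = 6.
The floor of 6 is below the equilibrium price 8, so it is not binding; the market clears at P* = 8, Q* = 6.
Since the control does not bind, there is no surplus.

0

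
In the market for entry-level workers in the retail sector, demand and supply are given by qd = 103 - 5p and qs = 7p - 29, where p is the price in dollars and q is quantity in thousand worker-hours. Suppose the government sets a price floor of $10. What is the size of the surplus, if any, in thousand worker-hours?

Without the control the market clears where 103 - 5p = 7p - 29, i.e. p* = 11 and q* = 48.
Since 10 is below p* = 11, the floor does not bind and the free-market outcome prevails.
Since the control does not bind, there is no surplus.

0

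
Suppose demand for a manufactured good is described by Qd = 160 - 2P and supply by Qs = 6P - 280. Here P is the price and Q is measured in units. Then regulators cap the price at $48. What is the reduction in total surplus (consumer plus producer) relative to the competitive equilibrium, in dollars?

In a free market, 160 - 2P = 6P - 280 gives the equilibrium P* = 55, Q* = 50.
Since 48 < 55, the ceiling is binding.
At P = 48: Qd = 160 - 2·48 = 64 and Qs = 6·48 - 280 = 8.
Quantity traded falls to 8. At Q = 8 the demand price is (160 - 8)/2 = 76 and the supply price is (280 + 8)/6 = 48.
Deadweight loss = ½ · (76 - 48) · (50 - 8) = ½ · 28 · 42 = 588.

588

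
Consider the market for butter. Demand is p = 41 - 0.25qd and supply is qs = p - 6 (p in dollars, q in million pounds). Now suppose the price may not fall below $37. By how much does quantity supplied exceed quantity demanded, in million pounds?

15

Rearranging demand gives qd = 164 - 4p. In a free market, 164 - 4p = p - 6 gives the equilibrium p* = 34, q* = 28.
Because the floor (37) lies above the market-clearing price, it is binding.
At p = 37: qd = 164 - 4·37 = 16 and qs = 37 - 6 = 31.
Surplus = qs - qd = 31 - 16 = 15.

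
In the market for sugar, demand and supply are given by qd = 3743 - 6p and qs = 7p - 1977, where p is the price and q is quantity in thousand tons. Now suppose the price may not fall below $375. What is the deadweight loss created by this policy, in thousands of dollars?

Without the control the market clears where 3743 - 6p = 7p - 1977, i.e. p* = 440 and q* = 1103.
The floor of 375 is below the equilibrium price 440, so it is not binding; the market clears at p* = 440, q* = 1103.
Since the control does not bind, no trades are prevented and deadweight loss is zero.

0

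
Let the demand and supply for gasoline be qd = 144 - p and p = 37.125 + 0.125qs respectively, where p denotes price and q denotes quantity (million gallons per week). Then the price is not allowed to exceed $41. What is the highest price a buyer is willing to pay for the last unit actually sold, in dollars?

113

Rearranging supply gives qs = 8p - 297. In a free market, 144 - p = 8p - 297 gives the equilibrium p* = 49, q* = 95.
Because the ceiling (41) lies below the market-clearing price, it is binding.
At p = 41: qd = 144 - 41 = 103 and qs = 8·41 - 297 = 31.
Only 31 units reach the market. On the demand curve, the marginal buyer's willingness to pay at q = 31 is (144 - 31) = 113.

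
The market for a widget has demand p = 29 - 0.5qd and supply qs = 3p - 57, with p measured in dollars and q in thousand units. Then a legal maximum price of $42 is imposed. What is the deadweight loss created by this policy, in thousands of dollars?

Rearranging demand gives qd = 58 - 2p. Equilibrium: 58 - 2p = 3p - 57, so 115 = 5p and p* = 23, q* = 12.
The ceiling of 42 is above the equilibrium price 23, so it is not binding; the market clears at p* = 23, q* = 12.
Since the control does not bind, no trades are prevented and deadweight loss is zero.

0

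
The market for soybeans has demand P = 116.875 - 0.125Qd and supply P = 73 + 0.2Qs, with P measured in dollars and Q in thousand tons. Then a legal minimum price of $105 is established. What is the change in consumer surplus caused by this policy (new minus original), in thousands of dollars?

Rearranging demand gives Qd = 935 - 8P; rearranging supply gives Qs = 5P - 365. In a free market, 935 - 8P = 5P - 365 gives the equilibrium P* = 100, Q* = 135.
Since 105 > 100, the floor is binding.
At P = 105: Qd = 935 - 8·105 = 95 and Qs = 5·105 - 365 = 160.
Consumer surplus without the control is ½ · (116.875 - 100) · 135 = 1139.0625.
With the floor, consumers buy 95 units at 105, so CS = ½ · (116.875 - 105) · 95 = 564.0625.
Change in consumer surplus = 564.0625 - 1139.0625 = -575.

-575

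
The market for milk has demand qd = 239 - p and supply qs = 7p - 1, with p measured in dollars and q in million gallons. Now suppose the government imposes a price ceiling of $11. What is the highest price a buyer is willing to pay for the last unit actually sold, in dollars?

In a free market, 239 - p = 7p - 1 gives the equilibrium p* = 30, q* = 209.
Since 11 < 30, the ceiling is binding.
At p = 11: qd = 239 - 11 = 228 and qs = 7·11 - 1 = 76.
Only 76 units reach the market. On the demand curve, the marginal buyer's willingness to pay at q = 76 is (239 - 76) = 163.

163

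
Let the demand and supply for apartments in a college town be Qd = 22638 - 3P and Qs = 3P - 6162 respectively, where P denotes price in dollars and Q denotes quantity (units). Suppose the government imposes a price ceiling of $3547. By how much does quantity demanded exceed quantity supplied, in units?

7518

Setting quantity demanded equal to quantity supplied, 22638 - 3P = 3P - 6162, gives P* = 4800 and Q* = 8238.
Since 3547 < 4800, the ceiling is binding.
At P = 3547: Qd = 22638 - 3·3547 = 11997 and Qs = 3·3547 - 6162 = 4479.
Shortage = Qd - Qs = 11997 - 4479 = 7518.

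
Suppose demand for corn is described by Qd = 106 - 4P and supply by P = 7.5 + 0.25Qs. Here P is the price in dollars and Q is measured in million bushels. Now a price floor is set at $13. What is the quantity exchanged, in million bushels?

38

Rearranging supply gives Qs = 4P - 30. Without the control the market clears where 106 - 4P = 4P - 30, i.e. P* = 17 and Q* = 38.
The floor of 13 is below the equilibrium price 17, so it is not binding; the market clears at P* = 17, Q* = 38.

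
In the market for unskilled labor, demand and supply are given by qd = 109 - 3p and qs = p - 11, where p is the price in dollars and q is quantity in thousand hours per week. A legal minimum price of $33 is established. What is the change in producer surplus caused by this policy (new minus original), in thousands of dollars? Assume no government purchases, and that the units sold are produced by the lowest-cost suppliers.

-10.5

Without the control the market clears where 109 - 3p = p - 11, i.e. p* = 30 and q* = 19.
Since 33 > 30, the floor is binding.
At p = 33: qd = 109 - 3·33 = 10 and qs = 33 - 11 = 22.
Producer surplus without the control is ½ · (30 - 11) · 19 = 180.5.
With the floor, 10 units are sold at 33. The supply price at q = 10 is 21, so PS = ½ · [(33 - 11) + (33 - 21)] · 10 = 170.
Change in producer surplus = 170 - 180.5 = -10.5.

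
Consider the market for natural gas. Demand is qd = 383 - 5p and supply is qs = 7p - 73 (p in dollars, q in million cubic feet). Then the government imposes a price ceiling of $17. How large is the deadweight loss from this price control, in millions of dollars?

Equilibrium: 383 - 5p = 7p - 73, so 456 = 12p and p* = 38, q* = 193.
Since 17 < 38, the ceiling is binding.
At p = 17: qd = 383 - 5·17 = 298 and qs = 7·17 - 73 = 46.
Quantity traded falls to 46. At q = 46 the demand price is (383 - 46)/5 = 67.4 and the supply price is (73 + 46)/7 = 17.
Deadweight loss = ½ · (67.4 - 17) · (193 - 46) = ½ · 50.4 · 147 = 3704.4.

3704.4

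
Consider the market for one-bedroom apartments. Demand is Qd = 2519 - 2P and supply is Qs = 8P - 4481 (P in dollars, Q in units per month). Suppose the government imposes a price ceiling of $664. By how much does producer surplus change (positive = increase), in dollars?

In a free market, 2519 - 2P = 8P - 4481 gives the equilibrium P* = 700, Q* = 1119.
Since 664 < 700, the ceiling is binding.
At P = 664: Qd = 2519 - 2·664 = 1191 and Qs = 8·664 - 4481 = 831.
Producer surplus without the control is ½ · (700 - 560.125) · 1119 = 78260.0625.
With the ceiling, producers sell 831 units at 664, so PS = ½ · (664 - 560.125) · 831 = 43160.0625.
Change in producer surplus = 43160.0625 - 78260.0625 = -35100.

-35100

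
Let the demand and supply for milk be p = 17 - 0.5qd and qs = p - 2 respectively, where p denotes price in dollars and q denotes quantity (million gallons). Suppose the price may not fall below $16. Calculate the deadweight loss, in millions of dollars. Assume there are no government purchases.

48

Rearranging demand gives qd = 34 - 2p. In a free market, 34 - 2p = p - 2 gives the equilibrium p* = 12, q* = 10.
The floor of 16 is above the equilibrium price 12, so it binds.
At p = 16: qd = 34 - 2·16 = 2 and qs = 16 - 2 = 14.
Quantity traded falls to 2. At q = 2 the demand price is (34 - 2)/2 = 16 and the supply price is 2 + 2 = 4.
Deadweight loss = ½ · (16 - 4) · (10 - 2) = ½ · 12 · 8 = 48.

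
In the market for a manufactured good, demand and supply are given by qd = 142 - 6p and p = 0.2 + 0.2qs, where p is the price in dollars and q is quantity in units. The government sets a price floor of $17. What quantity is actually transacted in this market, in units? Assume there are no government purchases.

Rearranging supply gives qs = 5p - 1. Setting quantity demanded equal to quantity supplied, 142 - 6p = 5p - 1, gives p* = 13 and q* = 64.
Because the floor (17) lies above the market-clearing price, it is binding.
At p = 17: qd = 142 - 6·17 = 40 and qs = 5·17 - 1 = 84.
The quantity actually transacted is the short side, demand: 40.

40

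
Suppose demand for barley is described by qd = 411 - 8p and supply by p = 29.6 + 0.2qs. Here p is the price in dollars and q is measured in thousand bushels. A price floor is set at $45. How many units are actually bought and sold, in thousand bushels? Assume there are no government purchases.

Rearranging supply gives qs = 5p - 148. Without the control the market clears where 411 - 8p = 5p - 148, i.e. p* = 43 and q* = 67.
Since 45 > 43, the floor is binding.
At p = 45: qd = 411 - 8·45 = 51 and qs = 5·45 - 148 = 77.
The quantity actually transacted is the short side, demand: 51.

51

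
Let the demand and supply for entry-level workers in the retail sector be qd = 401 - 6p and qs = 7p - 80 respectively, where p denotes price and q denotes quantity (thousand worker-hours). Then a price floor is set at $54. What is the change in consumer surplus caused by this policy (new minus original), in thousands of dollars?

Equilibrium: 401 - 6p = 7p - 80, so 481 = 13p and p* = 37, q* = 179.
The floor of 54 is above the equilibrium price 37, so it binds.
At p = 54: qd = 401 - 6·54 = 77 and qs = 7·54 - 80 = 298.
Consumer surplus without the control is ½ · (401/6 - 37) · 179 = 32041/12.
With the floor, consumers buy 77 units at 54, so CS = ½ · (401/6 - 54) · 77 = 5929/12.
Change in consumer surplus = 5929/12 - 32041/12 = -2176.

-2176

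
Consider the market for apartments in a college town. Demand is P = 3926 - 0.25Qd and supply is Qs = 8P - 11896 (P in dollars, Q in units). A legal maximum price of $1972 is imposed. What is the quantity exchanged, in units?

Rearranging demand gives Qd = 15704 - 4P. In a free market, 15704 - 4P = 8P - 11896 gives the equilibrium P* = 2300, Q* = 6504.
The ceiling of 1972 is below the equilibrium price 2300, so it binds.
At P = 1972: Qd = 15704 - 4·1972 = 7816 and Qs = 8·1972 - 11896 = 3880.
The quantity actually transacted is the short side, supply: 3880.

3880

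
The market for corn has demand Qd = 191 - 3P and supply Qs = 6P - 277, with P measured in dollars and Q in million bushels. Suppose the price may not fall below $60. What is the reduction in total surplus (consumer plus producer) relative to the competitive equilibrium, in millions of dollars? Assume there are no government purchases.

144

Equilibrium: 191 - 3P = 6P - 277, so 468 = 9P and P* = 52, Q* = 35.
Since 60 > 52, the floor is binding.
At P = 60: Qd = 191 - 3·60 = 11 and Qs = 6·60 - 277 = 83.
Quantity traded falls to 11. At Q = 11 the demand price is (191 - 11)/3 = 60 and the supply price is (277 + 11)/6 = 48.
Deadweight loss = ½ · (60 - 48) · (35 - 11) = ½ · 12 · 24 = 144.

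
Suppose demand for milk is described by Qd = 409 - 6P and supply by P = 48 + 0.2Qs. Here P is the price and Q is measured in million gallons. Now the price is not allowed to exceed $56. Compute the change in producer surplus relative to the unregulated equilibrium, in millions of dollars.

-142.5

Rearranging supply gives Qs = 5P - 240. In a free market, 409 - 6P = 5P - 240 gives the equilibrium P* = 59, Q* = 55.
Since 56 < 59, the ceiling is binding.
At P = 56: Qd = 409 - 6·56 = 73 and Qs = 5·56 - 240 = 40.
Producer surplus without the control is ½ · (59 - 48) · 55 = 302.5.
With the ceiling, producers sell 40 units at 56, so PS = ½ · (56 - 48) · 40 = 160.
Change in producer surplus = 160 - 302.5 = -142.5.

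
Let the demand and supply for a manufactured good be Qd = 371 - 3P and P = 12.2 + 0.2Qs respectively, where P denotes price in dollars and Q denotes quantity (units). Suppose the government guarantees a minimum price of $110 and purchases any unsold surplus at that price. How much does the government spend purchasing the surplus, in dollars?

Rearranging supply gives Qs = 5P - 61. Setting quantity demanded equal to quantity supplied, 371 - 3P = 5P - 61, gives P* = 54 and Q* = 209.
Because the floor (110) lies above the market-clearing price, it is binding.
At P = 110: Qd = 371 - 3·110 = 41 and Qs = 5·110 - 61 = 489.
Surplus = Qs - Qd = 448.
Government expenditure = surplus × support price = 448 × 110 = 49280.

49280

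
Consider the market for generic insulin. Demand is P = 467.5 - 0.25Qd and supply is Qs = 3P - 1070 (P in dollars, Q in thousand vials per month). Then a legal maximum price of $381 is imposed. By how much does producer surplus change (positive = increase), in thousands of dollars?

-5128.5

Rearranging demand gives Qd = 1870 - 4P. Equilibrium: 1870 - 4P = 3P - 1070, so 2940 = 7P and P* = 420, Q* = 190.
Since 381 < 420, the ceiling is binding.
At P = 381: Qd = 1870 - 4·381 = 346 and Qs = 3·381 - 1070 = 73.
Producer surplus without the control is ½ · (420 - 1070/3) · 190 = 18050/3.
With the ceiling, producers sell 73 units at 381, so PS = ½ · (381 - 1070/3) · 73 = 5329/6.
Change in producer surplus = 5329/6 - 18050/3 = -5128.5.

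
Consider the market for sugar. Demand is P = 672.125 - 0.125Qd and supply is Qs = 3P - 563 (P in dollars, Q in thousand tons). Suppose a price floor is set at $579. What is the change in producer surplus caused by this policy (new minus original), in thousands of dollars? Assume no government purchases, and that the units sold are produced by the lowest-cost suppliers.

Rearranging demand gives Qd = 5377 - 8P. In a free market, 5377 - 8P = 3P - 563 gives the equilibrium P* = 540, Q* = 1057.
The floor of 579 is above the equilibrium price 540, so it binds.
At P = 579: Qd = 5377 - 8·579 = 745 and Qs = 3·579 - 563 = 1174.
Producer surplus without the control is ½ · (540 - 563/3) · 1057 = 1117249/6.
With the floor, 745 units are sold at 579. The supply price at Q = 745 is 436, so PS = ½ · [(579 - 563/3) + (579 - 436)] · 745 = 1194235/6.
Change in producer surplus = 1194235/6 - 1117249/6 = 12831.

12831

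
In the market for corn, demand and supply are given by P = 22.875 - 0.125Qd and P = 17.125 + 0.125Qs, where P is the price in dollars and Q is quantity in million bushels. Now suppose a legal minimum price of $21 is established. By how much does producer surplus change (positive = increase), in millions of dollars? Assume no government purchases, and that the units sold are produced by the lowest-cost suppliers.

Rearranging demand gives Qd = 183 - 8P; rearranging supply gives Qs = 8P - 137. Equilibrium: 183 - 8P = 8P - 137, so 320 = 16P and P* = 20, Q* = 23.
The floor of 21 is above the equilibrium price 20, so it binds.
At P = 21: Qd = 183 - 8·21 = 15 and Qs = 8·21 - 137 = 31.
Producer surplus without the control is ½ · (20 - 17.125) · 23 = 33.0625.
With the floor, 15 units are sold at 21. The supply price at Q = 15 is 19, so PS = ½ · [(21 - 17.125) + (21 - 19)] · 15 = 44.0625.
Change in producer surplus = 44.0625 - 33.0625 = 11.

11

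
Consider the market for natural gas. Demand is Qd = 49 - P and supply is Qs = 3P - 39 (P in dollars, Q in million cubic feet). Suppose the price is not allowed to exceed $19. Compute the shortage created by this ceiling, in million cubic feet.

12

Equilibrium: 49 - P = 3P - 39, so 88 = 4P and P* = 22, Q* = 27.
The ceiling of 19 is below the equilibrium price 22, so it binds.
At P = 19: Qd = 49 - 19 = 30 and Qs = 3·19 - 39 = 18.
Shortage = Qd - Qs = 30 - 18 = 12.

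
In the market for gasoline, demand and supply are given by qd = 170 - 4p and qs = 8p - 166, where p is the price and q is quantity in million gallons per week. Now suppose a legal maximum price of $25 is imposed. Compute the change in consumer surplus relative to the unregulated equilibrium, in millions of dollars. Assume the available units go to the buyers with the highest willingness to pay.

30

In a free market, 170 - 4p = 8p - 166 gives the equilibrium p* = 28, q* = 58.
The ceiling of 25 is below the equilibrium price 28, so it binds.
At p = 25: qd = 170 - 4·25 = 70 and qs = 8·25 - 166 = 34.
Consumer surplus without the control is ½ · (42.5 - 28) · 58 = 420.5.
With the ceiling, 34 units are sold at 25 (assume they go to the highest-value buyers). The demand price at q = 34 is 34, so CS = ½ · [(42.5 - 25) + (34 - 25)] · 34 = 450.5.
Change in consumer surplus = 450.5 - 420.5 = 30.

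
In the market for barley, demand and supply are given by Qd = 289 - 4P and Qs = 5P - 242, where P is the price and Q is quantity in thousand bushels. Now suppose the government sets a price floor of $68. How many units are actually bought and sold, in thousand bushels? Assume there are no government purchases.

17

Without the control the market clears where 289 - 4P = 5P - 242, i.e. P* = 59 and Q* = 53.
The floor of 68 is above the equilibrium price 59, so it binds.
At P = 68: Qd = 289 - 4·68 = 17 and Qs = 5·68 - 242 = 98.
The quantity actually transacted is the short side, demand: 17.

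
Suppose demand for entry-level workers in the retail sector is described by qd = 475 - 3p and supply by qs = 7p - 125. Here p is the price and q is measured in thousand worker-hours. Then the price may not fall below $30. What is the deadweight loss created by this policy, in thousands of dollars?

0

Setting quantity demanded equal to quantity supplied, 475 - 3p = 7p - 125, gives p* = 60 and q* = 295.
Since 30 is below p* = 60, the floor does not bind and the free-market outcome prevails.
Since the control does not bind, no trades are prevented and deadweight loss is zero.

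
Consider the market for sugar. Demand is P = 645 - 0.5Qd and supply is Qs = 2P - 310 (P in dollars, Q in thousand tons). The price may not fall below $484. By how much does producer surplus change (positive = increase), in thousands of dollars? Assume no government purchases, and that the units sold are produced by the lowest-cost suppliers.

19992

Rearranging demand gives Qd = 1290 - 2P. In a free market, 1290 - 2P = 2P - 310 gives the equilibrium P* = 400, Q* = 490.
Because the floor (484) lies above the market-clearing price, it is binding.
At P = 484: Qd = 1290 - 2·484 = 322 and Qs = 2·484 - 310 = 658.
Producer surplus without the control is ½ · (400 - 155) · 490 = 60025.
With the floor, 322 units are sold at 484. The supply price at Q = 322 is 316, so PS = ½ · [(484 - 155) + (484 - 316)] · 322 = 80017.
Change in producer surplus = 80017 - 60025 = 19992.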